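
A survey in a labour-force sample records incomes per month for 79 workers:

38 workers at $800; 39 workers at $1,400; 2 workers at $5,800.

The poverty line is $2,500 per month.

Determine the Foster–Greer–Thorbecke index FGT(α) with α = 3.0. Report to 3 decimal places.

Below the line: 38×$800, 39×$1,400 (q = 77 of N = 79).
Shortfall ratios: (2500−800)/2500 = 0.6800 (×38); (2500−1400)/2500 = 0.4400 (×39).
Raised to α = 3.0: 0.31443 (×38); 0.08518 (×39).
Sum = 15.270592; FGT(3.0) = 15.270592 / 79 = 0.193.

0.193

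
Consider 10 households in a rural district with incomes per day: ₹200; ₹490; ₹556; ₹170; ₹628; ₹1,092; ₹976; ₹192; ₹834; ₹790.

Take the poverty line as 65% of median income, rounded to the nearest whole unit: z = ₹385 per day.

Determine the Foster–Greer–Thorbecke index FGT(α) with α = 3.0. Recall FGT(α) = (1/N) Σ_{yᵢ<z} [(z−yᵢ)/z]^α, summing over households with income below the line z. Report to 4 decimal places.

0.0411

Below z: ₹170, ₹192, ₹200 (q = 3 of N = 10).
Relative gaps: (385−170)/385 = 0.5584; (385−192)/385 = 0.5013; (385−200)/385 = 0.4805.
Raised to α = 3.0: 0.17415; 0.12598; 0.11095.
Sum = 0.411082; FGT(3.0) = 0.411082 / 10 = 0.0411.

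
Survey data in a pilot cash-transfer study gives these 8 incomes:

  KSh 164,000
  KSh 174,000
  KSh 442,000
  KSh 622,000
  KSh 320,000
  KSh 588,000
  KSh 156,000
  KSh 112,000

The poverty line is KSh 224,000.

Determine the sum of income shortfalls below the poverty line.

KSh 290,000

Below the line: KSh 112,000, KSh 156,000, KSh 164,000, KSh 174,000 (q = 4 of N = 8).
Individual gaps: 224000−112000 = 112000; 224000−156000 = 68000; 224000−164000 = 60000; 224000−174000 = 50000.
Aggregate gap = KSh 290,000.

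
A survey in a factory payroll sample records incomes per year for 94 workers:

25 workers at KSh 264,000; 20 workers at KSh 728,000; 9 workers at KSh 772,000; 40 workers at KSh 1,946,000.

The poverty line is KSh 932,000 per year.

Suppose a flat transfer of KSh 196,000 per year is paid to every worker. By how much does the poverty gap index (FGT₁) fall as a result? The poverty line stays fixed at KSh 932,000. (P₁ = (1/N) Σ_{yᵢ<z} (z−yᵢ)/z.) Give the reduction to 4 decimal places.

0.1171

Before: below the line — 25×KSh 264,000, 20×KSh 728,000, 9×KSh 772,000; poverty gap index (FGT₁) = 0.253630.
After the KSh 196,000 transfer: below the line — 25×KSh 460,000, 20×KSh 924,000; poverty gap index (FGT₁) = 0.136517.
Reduction = 0.253630 − 0.136517 = 0.1171.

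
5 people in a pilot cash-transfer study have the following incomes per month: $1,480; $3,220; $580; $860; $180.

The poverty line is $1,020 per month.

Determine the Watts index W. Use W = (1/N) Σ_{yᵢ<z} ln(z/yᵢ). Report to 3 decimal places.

0.494

Below the line: $180, $580, $860 (q = 3 of N = 5).
ln(z/y) terms: ln(1020/180) = 1.7346; ln(1020/580) = 0.5645; ln(1020/860) = 0.1706.
W = 2.469756 / 5 = 0.494.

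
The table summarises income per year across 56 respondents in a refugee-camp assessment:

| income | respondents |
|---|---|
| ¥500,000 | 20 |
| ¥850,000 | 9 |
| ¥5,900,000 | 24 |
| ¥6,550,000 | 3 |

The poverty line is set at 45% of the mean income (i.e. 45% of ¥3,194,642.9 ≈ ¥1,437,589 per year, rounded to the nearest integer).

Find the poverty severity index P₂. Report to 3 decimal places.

0.179

Incomes under z: 20×¥500,000, 9×¥850,000 (q = 29 of N = 56).
Shortfall ratios: (1437589−500000)/1437589 = 0.6522 (×20); (1437589−850000)/1437589 = 0.4087 (×9).
Squared: 0.4254 (×20); 0.1671 (×9).
Sum = 10.010737; P₂ = 10.010737 / 56 = 0.179.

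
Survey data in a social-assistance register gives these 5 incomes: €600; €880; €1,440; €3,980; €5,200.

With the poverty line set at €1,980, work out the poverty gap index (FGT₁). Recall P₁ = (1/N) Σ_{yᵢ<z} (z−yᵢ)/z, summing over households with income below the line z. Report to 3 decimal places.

Poor units: €600, €880, €1,440 (q = 3 of N = 5).
Normalized shortfalls: (1980−600)/1980 = 0.6970; (1980−880)/1980 = 0.5556; (1980−1440)/1980 = 0.2727.
Sum of shortfalls = 1.525253; P₁ averages over all N: 1.525253 / 5 = 0.305.

0.305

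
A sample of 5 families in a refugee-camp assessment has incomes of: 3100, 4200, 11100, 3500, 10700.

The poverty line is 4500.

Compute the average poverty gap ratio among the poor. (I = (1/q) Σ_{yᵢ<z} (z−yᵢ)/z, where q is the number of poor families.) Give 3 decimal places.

0.200

Below z: 3100, 3500, 4200 (q = 3 of N = 5).
Shortfall ratios (z−y)/z: 0.3111, 0.2222, 0.0667; sum = 0.600000.
I averages over the q = 3 poor units only: 0.600000 / 3 = 0.200.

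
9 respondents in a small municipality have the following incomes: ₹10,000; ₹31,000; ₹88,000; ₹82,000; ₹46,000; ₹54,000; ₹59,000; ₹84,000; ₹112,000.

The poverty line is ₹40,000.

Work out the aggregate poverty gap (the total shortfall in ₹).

Incomes under z: ₹10,000, ₹31,000 (q = 2 of N = 9).
Individual gaps: 40000−10000 = 30000; 40000−31000 = 9000.
Aggregate gap = ₹39,000.

₹39,000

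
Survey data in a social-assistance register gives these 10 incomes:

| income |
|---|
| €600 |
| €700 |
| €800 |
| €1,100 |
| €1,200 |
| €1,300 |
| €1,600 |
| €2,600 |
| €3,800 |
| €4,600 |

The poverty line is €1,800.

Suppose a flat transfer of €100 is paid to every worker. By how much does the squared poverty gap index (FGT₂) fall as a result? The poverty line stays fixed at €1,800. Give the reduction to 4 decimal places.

Before: below the line — €600, €700, €800, €1,100, €1,200, €1,300, €1,600; squared poverty gap index (FGT₂) = 0.147840.
After the €100 transfer: below the line — €700, €800, €900, €1,200, €1,300, €1,400, €1,700; squared poverty gap index (FGT₂) = 0.117284.
Reduction = 0.147840 − 0.117284 = 0.0306.

0.0306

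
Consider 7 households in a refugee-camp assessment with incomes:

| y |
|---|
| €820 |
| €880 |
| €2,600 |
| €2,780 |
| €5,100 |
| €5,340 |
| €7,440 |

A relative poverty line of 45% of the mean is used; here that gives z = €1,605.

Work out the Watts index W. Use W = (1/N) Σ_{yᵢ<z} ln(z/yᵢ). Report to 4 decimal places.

Below the line: €820, €880 (q = 2 of N = 7).
Log gaps: ln(1605/820) = 0.6716; ln(1605/880) = 0.6010.
W = 1.272532 / 7 = 0.1818.

0.1818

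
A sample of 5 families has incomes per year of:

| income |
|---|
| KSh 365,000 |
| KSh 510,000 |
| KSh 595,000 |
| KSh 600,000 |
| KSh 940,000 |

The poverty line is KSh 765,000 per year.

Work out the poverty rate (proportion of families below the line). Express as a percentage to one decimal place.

4 of the 5 families have income below KSh 765,000.
H = 4/5 = 80.0%.

80.0%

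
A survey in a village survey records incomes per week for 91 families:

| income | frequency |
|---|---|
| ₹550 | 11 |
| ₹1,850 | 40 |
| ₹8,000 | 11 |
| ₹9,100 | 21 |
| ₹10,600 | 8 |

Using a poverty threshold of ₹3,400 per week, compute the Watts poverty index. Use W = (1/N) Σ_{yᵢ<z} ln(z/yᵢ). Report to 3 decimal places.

0.488

Below z: 11×₹550, 40×₹1,850 (q = 51 of N = 91).
ln(z/y) terms: ln(3400/550) = 1.8216 (×11); ln(3400/1850) = 0.6086 (×40).
W = 44.381328 / 91 = 0.488.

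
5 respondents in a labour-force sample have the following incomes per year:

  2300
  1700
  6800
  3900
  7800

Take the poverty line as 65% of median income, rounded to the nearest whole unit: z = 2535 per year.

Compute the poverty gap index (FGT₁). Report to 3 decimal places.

0.084

Below the line: 1700, 2300 (q = 2 of N = 5).
Relative gaps: (2535−1700)/2535 = 0.3294; (2535−2300)/2535 = 0.0927.
Σ = 0.422091. Dividing by the full population N = 5 gives P₁ = 0.084.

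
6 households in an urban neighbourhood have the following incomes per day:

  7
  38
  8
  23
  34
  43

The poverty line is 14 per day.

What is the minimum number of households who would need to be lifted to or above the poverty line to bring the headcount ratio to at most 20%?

Currently q = 2 of N = 6 are below the line (H = 0.333).
A headcount ratio of at most 20% allows at most ⌊0.20 × 6⌋ = 1 poor households.
So at least 2 − 1 = 1 must be lifted.

1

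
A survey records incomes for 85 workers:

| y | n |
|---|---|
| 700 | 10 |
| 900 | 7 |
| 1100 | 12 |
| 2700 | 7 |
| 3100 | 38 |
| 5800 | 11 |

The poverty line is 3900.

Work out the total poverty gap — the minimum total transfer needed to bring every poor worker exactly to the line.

125400

Below z: 10×700, 7×900, 12×1100, 7×2700, 38×3100 (q = 74 of N = 85).
Individual gaps: 10×(3900−700) = 32000; 7×(3900−900) = 21000; 12×(3900−1100) = 33600; 7×(3900−2700) = 8400; 38×(3900−3100) = 30400.
Aggregate gap = 125400.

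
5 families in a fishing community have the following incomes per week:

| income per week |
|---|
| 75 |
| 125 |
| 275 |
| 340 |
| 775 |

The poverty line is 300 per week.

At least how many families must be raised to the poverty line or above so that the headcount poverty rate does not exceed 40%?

1

Currently q = 3 of N = 5 are below the line (H = 0.600).
A headcount ratio of at most 40% allows at most ⌊0.40 × 5⌋ = 2 poor families.
So at least 3 − 2 = 1 must be lifted.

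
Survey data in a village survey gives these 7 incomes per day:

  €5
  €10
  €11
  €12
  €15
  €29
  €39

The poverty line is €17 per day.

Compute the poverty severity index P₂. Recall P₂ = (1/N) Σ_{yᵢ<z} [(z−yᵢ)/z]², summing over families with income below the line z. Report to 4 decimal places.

Below the line: €5, €10, €11, €12, €15 (q = 5 of N = 7).
Shortfall ratios: (17−5)/17 = 0.7059; (17−10)/17 = 0.4118; (17−11)/17 = 0.3529; (17−12)/17 = 0.2941; (17−15)/17 = 0.1176.
Squared: 0.4983; 0.1696; 0.1246; 0.0865; 0.0138.
Sum = 0.892734; P₂ = 0.892734 / 7 = 0.1275.

0.1275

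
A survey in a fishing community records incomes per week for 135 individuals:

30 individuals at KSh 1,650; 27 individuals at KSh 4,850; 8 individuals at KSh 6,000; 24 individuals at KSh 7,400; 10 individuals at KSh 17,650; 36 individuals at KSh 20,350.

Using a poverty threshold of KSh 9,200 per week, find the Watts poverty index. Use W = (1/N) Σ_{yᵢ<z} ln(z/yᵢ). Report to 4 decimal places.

Below z: 30×KSh 1,650, 27×KSh 4,850, 8×KSh 6,000, 24×KSh 7,400 (q = 89 of N = 135).
Log shortfalls: ln(9200/1650) = 1.7184 (×30); ln(9200/4850) = 0.6402 (×27); ln(9200/6000) = 0.4274 (×8); ln(9200/7400) = 0.2177 (×24).
W = 77.483831 / 135 = 0.5740.

0.5740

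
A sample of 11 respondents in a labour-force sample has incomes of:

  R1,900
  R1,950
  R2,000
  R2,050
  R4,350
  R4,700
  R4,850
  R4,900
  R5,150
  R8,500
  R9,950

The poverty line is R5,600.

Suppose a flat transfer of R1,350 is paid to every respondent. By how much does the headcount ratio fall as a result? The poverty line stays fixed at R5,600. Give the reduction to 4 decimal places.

Before: below the line — R1,900, R1,950, R2,000, R2,050, R4,350, R4,700, R4,850, R4,900, R5,150; headcount ratio = 0.818182.
After the R1,350 transfer: below the line — R3,250, R3,300, R3,350, R3,400; headcount ratio = 0.363636.
Reduction = 0.818182 − 0.363636 = 0.4545.

0.4545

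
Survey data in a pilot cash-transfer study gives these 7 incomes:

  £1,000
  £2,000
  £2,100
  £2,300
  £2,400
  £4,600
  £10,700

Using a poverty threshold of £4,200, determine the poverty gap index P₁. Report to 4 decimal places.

0.3810

Incomes under z: £1,000, £2,000, £2,100, £2,300, £2,400 (q = 5 of N = 7).
Normalized shortfalls: (4200−1000)/4200 = 0.7619; (4200−2000)/4200 = 0.5238; (4200−2100)/4200 = 0.5000; (4200−2300)/4200 = 0.4524; (4200−2400)/4200 = 0.4286.
Sum of shortfalls = 2.666667; P₁ averages over all N: 2.666667 / 7 = 0.3810.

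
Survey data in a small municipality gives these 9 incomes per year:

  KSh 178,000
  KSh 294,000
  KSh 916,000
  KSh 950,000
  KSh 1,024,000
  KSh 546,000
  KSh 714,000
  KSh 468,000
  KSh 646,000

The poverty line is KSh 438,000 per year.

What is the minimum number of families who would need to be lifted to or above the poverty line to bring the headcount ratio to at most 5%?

Currently q = 2 of N = 9 are below the line (H = 0.222).
A headcount ratio of at most 5% allows at most ⌊0.05 × 9⌋ = 0 poor families.
So at least 2 − 0 = 2 must be lifted.

2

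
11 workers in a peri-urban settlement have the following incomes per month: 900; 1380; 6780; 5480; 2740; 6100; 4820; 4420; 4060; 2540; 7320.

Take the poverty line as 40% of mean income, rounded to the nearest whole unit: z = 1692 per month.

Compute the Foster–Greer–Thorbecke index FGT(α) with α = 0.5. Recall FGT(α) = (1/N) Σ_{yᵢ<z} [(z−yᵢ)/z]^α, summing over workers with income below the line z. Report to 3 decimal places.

Incomes under z: 900, 1380 (q = 2 of N = 11).
Relative gaps: (1692−900)/1692 = 0.4681; (1692−1380)/1692 = 0.1844.
Raised to α = 0.5: 0.68417; 0.42941.
Sum = 1.113582; FGT(0.5) = 1.113582 / 11 = 0.101.

0.101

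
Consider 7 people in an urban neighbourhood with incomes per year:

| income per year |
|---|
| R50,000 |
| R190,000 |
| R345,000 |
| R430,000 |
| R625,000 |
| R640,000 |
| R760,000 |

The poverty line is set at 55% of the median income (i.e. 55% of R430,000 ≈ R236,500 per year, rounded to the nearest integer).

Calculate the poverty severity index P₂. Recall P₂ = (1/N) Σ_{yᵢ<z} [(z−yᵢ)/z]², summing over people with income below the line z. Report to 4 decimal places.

0.0944

Incomes under z: R50,000, R190,000 (q = 2 of N = 7).
Gap ratios (z−y)/z: (236500−50000)/236500 = 0.7886; (236500−190000)/236500 = 0.1966.
Squared: 0.6219; 0.0387.
Sum = 0.660522; P₂ = 0.660522 / 7 = 0.0944.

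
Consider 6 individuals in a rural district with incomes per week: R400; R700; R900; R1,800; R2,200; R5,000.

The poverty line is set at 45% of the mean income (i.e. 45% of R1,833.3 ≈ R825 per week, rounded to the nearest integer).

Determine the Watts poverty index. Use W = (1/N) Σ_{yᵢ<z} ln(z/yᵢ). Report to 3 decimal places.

0.148

Poor units: R400, R700 (q = 2 of N = 6).
Log gaps: ln(825/400) = 0.7239; ln(825/700) = 0.1643.
W = 0.888222 / 6 = 0.148.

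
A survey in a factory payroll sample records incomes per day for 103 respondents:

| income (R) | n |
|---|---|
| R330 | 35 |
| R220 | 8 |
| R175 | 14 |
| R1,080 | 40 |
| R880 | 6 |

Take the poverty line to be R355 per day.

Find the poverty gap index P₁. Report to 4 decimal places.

0.1224

Incomes under z: 14×R175, 8×R220, 35×R330 (q = 57 of N = 103).
Relative gaps: (355−175)/355 = 0.5070 (×14); (355−220)/355 = 0.3803 (×8); (355−330)/355 = 0.0704 (×35).
Sum of shortfalls = 12.605634; P₁ averages over all N: 12.605634 / 103 = 0.1224.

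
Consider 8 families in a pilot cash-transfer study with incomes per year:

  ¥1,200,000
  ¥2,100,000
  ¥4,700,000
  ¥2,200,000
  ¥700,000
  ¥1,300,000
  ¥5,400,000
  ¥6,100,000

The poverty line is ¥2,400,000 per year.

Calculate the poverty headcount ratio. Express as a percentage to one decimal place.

62.5%

5 of the 8 families have income below ¥2,400,000.
H = 5/8 = 62.5%.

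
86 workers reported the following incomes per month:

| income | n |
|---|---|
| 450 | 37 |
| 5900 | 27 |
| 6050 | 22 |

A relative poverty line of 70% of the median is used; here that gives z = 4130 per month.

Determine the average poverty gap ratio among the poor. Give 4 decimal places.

0.8910

Poor units: 37×450 (q = 37 of N = 86).
Relative gaps: 0.8910 (×37); sum = 32.968523.
I averages over the q = 37 poor units only: 32.968523 / 37 = 0.8910.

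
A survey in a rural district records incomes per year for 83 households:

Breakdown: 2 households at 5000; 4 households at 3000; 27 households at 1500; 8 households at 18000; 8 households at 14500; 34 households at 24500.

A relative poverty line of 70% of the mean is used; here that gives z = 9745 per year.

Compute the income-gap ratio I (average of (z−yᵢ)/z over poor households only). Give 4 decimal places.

Incomes under z: 27×1500, 4×3000, 2×5000 (q = 33 of N = 83).
Shortfall ratios (z−y)/z: 0.8461 (×27), 0.6921 (×4), 0.4869 (×2); sum = 26.586455.
The income-gap ratio divides by q (the poor only): 26.586455 / 33 = 0.8057.

0.8057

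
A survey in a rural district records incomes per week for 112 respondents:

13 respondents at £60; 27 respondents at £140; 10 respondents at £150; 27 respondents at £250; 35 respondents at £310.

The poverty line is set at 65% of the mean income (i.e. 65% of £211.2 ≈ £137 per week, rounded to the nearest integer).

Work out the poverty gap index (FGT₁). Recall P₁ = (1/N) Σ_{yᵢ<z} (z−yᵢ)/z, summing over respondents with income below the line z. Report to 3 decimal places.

Below the line: 13×£60 (q = 13 of N = 112).
Normalized shortfalls: (137−60)/137 = 0.5620 (×13).
Σ = 7.306569. Dividing by the full population N = 112 gives P₁ = 0.065.

0.065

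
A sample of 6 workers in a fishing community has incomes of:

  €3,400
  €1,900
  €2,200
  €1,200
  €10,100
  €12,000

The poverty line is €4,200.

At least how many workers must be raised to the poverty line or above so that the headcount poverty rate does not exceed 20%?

3

Currently q = 4 of N = 6 are below the line (H = 0.667).
A headcount ratio of at most 20% allows at most ⌊0.20 × 6⌋ = 1 poor workers.
So at least 4 − 1 = 3 must be lifted.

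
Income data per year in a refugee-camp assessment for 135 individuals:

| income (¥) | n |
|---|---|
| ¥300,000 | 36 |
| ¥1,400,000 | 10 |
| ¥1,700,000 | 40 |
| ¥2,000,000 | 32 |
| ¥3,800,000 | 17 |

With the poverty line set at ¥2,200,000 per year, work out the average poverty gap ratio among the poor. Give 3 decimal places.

0.396

Below the line: 36×¥300,000, 10×¥1,400,000, 40×¥1,700,000, 32×¥2,000,000 (q = 118 of N = 135).
Relative gaps: 0.8636 (×36), 0.3636 (×10), 0.2273 (×40), 0.0909 (×32); sum = 46.727273.
The income-gap ratio divides by q (the poor only): 46.727273 / 118 = 0.396.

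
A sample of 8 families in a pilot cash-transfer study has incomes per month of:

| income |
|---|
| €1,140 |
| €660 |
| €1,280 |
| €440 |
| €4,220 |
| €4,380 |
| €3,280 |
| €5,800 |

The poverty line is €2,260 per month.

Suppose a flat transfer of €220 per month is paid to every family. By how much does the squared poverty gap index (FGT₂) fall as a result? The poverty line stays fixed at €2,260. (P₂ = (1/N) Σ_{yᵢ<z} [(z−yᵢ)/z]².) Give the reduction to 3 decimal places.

0.055

Before: below the line — €440, €660, €1,140, €1,280; squared poverty gap index (FGT₂) = 0.19792.
After the €220 transfer: below the line — €660, €880, €1,360, €1,500; squared poverty gap index (FGT₂) = 0.14322.
Reduction = 0.19792 − 0.14322 = 0.055.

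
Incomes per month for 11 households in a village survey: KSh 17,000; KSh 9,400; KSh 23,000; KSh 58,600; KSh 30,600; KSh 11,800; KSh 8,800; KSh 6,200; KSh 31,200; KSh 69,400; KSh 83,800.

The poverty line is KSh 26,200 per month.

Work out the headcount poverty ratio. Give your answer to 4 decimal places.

6 of the 11 households have income below KSh 26,200.
H = 6/11 = 0.5455.

0.5455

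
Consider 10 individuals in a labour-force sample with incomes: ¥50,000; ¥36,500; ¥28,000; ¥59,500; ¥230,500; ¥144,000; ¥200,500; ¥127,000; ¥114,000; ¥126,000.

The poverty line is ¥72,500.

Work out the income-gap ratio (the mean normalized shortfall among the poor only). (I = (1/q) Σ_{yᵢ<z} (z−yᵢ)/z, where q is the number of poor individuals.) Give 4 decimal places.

0.4000

Poor units: ¥28,000, ¥36,500, ¥50,000, ¥59,500 (q = 4 of N = 10).
Shortfall ratios (z−y)/z: 0.6138, 0.4966, 0.3103, 0.1793; sum = 1.600000.
The income-gap ratio divides by q (the poor only): 1.600000 / 4 = 0.4000.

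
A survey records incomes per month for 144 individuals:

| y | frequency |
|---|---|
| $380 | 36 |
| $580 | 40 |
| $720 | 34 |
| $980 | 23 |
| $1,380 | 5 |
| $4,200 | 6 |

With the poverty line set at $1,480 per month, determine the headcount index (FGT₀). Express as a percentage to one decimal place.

138 of the 144 individuals have income below $1,480.
H = 138/144 = 95.8%.

95.8%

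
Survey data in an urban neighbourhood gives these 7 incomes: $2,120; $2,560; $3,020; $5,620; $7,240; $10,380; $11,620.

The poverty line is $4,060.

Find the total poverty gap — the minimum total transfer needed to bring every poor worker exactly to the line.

Below the line: $2,120, $2,560, $3,020 (q = 3 of N = 7).
Individual gaps: 4060−2120 = 1940; 4060−2560 = 1500; 4060−3020 = 1040.
Aggregate gap = $4,480.

$4,480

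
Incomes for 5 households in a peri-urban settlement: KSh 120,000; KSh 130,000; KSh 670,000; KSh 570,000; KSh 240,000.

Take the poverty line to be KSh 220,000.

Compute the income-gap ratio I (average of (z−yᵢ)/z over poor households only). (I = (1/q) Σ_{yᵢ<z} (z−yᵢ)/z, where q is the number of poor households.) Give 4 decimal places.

0.4318

Poor units: KSh 120,000, KSh 130,000 (q = 2 of N = 5).
Shortfall ratios (z−y)/z: 0.4545, 0.4091; sum = 0.863636.
I averages over the q = 2 poor units only: 0.863636 / 2 = 0.4318.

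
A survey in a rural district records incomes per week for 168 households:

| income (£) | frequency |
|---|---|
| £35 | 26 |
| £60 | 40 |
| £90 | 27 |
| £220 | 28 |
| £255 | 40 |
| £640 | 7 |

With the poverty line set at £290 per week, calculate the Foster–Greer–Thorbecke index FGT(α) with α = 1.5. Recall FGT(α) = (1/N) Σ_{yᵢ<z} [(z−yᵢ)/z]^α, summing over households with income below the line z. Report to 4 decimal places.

Below z: 26×£35, 40×£60, 27×£90, 28×£220, 40×£255 (q = 161 of N = 168).
Shortfall ratios: (290−35)/290 = 0.8793 (×26); (290−60)/290 = 0.7931 (×40); (290−90)/290 = 0.6897 (×27); (290−220)/290 = 0.2414 (×28); (290−255)/290 = 0.1207 (×40).
Raised to α = 1.5: 0.82454 (×26); 0.70631 (×40); 0.57273 (×27); 0.11859 (×28); 0.04193 (×40).
Sum = 70.151777; FGT(1.5) = 70.151777 / 168 = 0.4176.

0.4176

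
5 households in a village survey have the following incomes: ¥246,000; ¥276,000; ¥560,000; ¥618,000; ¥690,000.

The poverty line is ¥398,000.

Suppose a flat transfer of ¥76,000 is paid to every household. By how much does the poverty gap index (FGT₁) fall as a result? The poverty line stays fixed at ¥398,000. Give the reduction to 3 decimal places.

0.076

Before: below the line — ¥246,000, ¥276,000; poverty gap index (FGT₁) = 0.13769.
After the ¥76,000 transfer: below the line — ¥322,000, ¥352,000; poverty gap index (FGT₁) = 0.06131.
Reduction = 0.13769 − 0.06131 = 0.076.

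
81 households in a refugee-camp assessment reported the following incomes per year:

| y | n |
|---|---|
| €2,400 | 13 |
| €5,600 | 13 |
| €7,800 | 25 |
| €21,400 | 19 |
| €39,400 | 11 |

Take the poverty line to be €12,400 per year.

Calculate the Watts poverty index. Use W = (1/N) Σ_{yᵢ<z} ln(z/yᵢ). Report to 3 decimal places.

Poor units: 13×€2,400, 13×€5,600, 25×€7,800 (q = 51 of N = 81).
Log shortfalls: ln(12400/2400) = 1.6422 (×13); ln(12400/5600) = 0.7949 (×13); ln(12400/7800) = 0.4636 (×25).
W = 43.272367 / 81 = 0.534.

0.534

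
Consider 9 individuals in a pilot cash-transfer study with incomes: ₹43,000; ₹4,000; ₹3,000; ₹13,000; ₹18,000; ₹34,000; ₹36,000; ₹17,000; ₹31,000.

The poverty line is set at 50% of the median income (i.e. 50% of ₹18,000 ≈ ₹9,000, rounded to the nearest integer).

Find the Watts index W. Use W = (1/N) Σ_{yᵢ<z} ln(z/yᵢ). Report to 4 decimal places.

Below z: ₹3,000, ₹4,000 (q = 2 of N = 9).
ln(z/y) terms: ln(9000/3000) = 1.0986; ln(9000/4000) = 0.8109.
W = 1.909543 / 9 = 0.2122.

0.2122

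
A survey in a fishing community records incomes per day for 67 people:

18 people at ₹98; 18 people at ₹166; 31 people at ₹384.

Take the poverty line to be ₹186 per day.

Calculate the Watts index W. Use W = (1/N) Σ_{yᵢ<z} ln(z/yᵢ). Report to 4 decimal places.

Below the line: 18×₹98, 18×₹166 (q = 36 of N = 67).
ln(z/y) terms: ln(186/98) = 0.6408 (×18); ln(186/166) = 0.1138 (×18).
W = 13.581685 / 67 = 0.2027.

0.2027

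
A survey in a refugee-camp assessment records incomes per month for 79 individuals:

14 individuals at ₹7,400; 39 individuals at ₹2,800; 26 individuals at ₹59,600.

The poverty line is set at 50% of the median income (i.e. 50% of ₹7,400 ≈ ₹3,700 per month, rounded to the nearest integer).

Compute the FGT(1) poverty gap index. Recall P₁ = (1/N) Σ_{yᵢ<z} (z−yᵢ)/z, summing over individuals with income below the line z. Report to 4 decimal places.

Poor units: 39×₹2,800 (q = 39 of N = 79).
Shortfall ratios: (3700−2800)/3700 = 0.2432 (×39).
Sum of shortfalls = 9.486486; P₁ averages over all N: 9.486486 / 79 = 0.1201.

0.1201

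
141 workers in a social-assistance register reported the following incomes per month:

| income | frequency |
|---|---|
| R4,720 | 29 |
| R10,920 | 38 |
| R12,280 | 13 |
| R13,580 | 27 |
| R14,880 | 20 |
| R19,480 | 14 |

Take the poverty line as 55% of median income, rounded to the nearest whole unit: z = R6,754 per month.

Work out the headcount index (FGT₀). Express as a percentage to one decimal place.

20.6%

29 of the 141 workers have income below R6,754.
H = 29/141 = 20.6%.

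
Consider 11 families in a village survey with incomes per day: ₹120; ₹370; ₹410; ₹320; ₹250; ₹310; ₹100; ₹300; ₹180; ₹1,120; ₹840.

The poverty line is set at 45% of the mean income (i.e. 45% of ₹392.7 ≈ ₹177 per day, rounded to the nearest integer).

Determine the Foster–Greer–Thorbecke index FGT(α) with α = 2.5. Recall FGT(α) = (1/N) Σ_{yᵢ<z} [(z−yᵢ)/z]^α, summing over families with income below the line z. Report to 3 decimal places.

Below z: ₹100, ₹120 (q = 2 of N = 11).
Gap ratios (z−y)/z: (177−100)/177 = 0.4350; (177−120)/177 = 0.3220.
Raised to α = 2.5: 0.12482; 0.05885.
Sum = 0.183674; FGT(2.5) = 0.183674 / 11 = 0.017.

0.017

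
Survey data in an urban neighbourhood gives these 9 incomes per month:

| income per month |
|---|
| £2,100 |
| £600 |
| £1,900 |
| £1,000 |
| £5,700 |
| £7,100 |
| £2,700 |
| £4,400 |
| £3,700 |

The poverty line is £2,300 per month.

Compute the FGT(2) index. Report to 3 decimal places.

0.100

Below the line: £600, £1,000, £1,900, £2,100 (q = 4 of N = 9).
Gap ratios (z−y)/z: (2300−600)/2300 = 0.7391; (2300−1000)/2300 = 0.5652; (2300−1900)/2300 = 0.1739; (2300−2100)/2300 = 0.0870.
Squared: 0.5463; 0.3195; 0.0302; 0.0076.
Sum = 0.903592; P₂ = 0.903592 / 9 = 0.100.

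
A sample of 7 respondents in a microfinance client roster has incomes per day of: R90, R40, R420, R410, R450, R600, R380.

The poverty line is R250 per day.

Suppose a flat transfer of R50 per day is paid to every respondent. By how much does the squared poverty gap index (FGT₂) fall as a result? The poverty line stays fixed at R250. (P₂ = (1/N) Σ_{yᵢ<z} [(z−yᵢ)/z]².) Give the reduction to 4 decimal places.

0.0731

Before: below the line — R40, R90; squared poverty gap index (FGT₂) = 0.159314.
After the R50 transfer: below the line — R90, R140; squared poverty gap index (FGT₂) = 0.086171.
Reduction = 0.159314 − 0.086171 = 0.0731.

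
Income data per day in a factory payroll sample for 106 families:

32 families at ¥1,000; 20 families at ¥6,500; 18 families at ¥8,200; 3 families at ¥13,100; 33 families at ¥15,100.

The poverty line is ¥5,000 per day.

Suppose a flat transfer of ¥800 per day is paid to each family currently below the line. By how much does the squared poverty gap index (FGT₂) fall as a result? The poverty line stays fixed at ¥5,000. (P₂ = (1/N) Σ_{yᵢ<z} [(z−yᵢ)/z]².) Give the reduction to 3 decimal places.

0.070

Before: below the line — 32×¥1,000; squared poverty gap index (FGT₂) = 0.19321.
After the ¥800 transfer: below the line — 32×¥1,800; squared poverty gap index (FGT₂) = 0.12365.
Reduction = 0.19321 − 0.12365 = 0.070.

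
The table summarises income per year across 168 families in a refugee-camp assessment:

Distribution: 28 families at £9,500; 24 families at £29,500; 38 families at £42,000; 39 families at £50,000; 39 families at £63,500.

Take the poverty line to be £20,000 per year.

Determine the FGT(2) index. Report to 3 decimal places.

Below the line: 28×£9,500 (q = 28 of N = 168).
Normalized shortfalls: (20000−9500)/20000 = 0.5250 (×28).
Squared: 0.2756 (×28).
Sum = 7.717500; P₂ = 7.717500 / 168 = 0.046.

0.046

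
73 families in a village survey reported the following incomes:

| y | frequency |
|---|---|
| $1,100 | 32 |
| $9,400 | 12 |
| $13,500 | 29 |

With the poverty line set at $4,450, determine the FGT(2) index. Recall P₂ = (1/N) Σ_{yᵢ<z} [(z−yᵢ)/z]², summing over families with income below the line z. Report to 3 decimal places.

0.248

Incomes under z: 32×$1,100 (q = 32 of N = 73).
Shortfall ratios: (4450−1100)/4450 = 0.7528 (×32).
Squared: 0.5667 (×32).
Sum = 18.135084; P₂ = 18.135084 / 73 = 0.248.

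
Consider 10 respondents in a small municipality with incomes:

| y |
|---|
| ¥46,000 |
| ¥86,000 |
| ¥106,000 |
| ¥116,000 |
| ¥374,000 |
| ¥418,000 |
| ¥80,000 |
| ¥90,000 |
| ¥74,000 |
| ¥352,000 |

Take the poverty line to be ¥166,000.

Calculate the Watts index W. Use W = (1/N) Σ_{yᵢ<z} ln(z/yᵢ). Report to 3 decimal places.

0.490

Below the line: ¥46,000, ¥74,000, ¥80,000, ¥86,000, ¥90,000, ¥106,000, ¥116,000 (q = 7 of N = 10).
ln(z/y) terms: ln(166000/46000) = 1.2833; ln(166000/74000) = 0.8079; ln(166000/80000) = 0.7300; ln(166000/86000) = 0.6576; ln(166000/90000) = 0.6122; ln(166000/106000) = 0.4485; ln(166000/116000) = 0.3584.
W = 4.897995 / 10 = 0.490.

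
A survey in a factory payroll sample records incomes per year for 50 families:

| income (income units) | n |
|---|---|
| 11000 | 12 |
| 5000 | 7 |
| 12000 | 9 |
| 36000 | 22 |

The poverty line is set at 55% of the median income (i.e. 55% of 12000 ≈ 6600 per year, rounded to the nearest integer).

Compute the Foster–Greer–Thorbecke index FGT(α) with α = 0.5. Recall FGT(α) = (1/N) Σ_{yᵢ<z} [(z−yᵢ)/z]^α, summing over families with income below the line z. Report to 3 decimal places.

0.069

Poor units: 7×5000 (q = 7 of N = 50).
Shortfall ratios: (6600−5000)/6600 = 0.2424 (×7).
Raised to α = 0.5: 0.49237 (×7).
Sum = 3.446562; FGT(0.5) = 3.446562 / 50 = 0.069.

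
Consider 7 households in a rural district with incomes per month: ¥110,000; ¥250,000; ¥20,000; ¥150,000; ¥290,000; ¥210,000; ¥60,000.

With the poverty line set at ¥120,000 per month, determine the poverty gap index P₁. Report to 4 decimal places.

Below z: ¥20,000, ¥60,000, ¥110,000 (q = 3 of N = 7).
Normalized shortfalls: (120000−20000)/120000 = 0.8333; (120000−60000)/120000 = 0.5000; (120000−110000)/120000 = 0.0833.
Sum of shortfalls = 1.416667; P₁ averages over all N: 1.416667 / 7 = 0.2024.

0.2024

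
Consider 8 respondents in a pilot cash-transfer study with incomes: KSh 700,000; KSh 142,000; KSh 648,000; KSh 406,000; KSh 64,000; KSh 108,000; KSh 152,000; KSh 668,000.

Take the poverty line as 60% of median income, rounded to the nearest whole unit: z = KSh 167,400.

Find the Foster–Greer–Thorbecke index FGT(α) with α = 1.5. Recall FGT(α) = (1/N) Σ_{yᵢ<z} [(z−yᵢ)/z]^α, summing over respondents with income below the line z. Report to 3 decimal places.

Below z: KSh 64,000, KSh 108,000, KSh 142,000, KSh 152,000 (q = 4 of N = 8).
Gap ratios (z−y)/z: (167400−64000)/167400 = 0.6177; (167400−108000)/167400 = 0.3548; (167400−142000)/167400 = 0.1517; (167400−152000)/167400 = 0.0920.
Raised to α = 1.5: 0.48545; 0.21137; 0.05910; 0.02790.
Sum = 0.783832; FGT(1.5) = 0.783832 / 8 = 0.098.

0.098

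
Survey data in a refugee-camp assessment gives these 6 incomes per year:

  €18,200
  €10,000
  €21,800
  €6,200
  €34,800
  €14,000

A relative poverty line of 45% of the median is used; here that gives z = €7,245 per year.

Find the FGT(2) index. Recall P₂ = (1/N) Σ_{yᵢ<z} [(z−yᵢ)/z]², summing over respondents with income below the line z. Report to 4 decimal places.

Below the line: €6,200 (q = 1 of N = 6).
Normalized shortfalls: (7245−6200)/7245 = 0.1442.
Squared: 0.0208.
Sum = 0.020804; P₂ = 0.020804 / 6 = 0.0035.

0.0035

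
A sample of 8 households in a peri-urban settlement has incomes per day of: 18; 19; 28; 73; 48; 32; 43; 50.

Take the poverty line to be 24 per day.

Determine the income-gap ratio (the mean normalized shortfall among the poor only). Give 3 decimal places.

Poor units: 18, 19 (q = 2 of N = 8).
Shortfall ratios (z−y)/z: 0.2500, 0.2083; sum = 0.458333.
The income-gap ratio divides by q (the poor only): 0.458333 / 2 = 0.229.

0.229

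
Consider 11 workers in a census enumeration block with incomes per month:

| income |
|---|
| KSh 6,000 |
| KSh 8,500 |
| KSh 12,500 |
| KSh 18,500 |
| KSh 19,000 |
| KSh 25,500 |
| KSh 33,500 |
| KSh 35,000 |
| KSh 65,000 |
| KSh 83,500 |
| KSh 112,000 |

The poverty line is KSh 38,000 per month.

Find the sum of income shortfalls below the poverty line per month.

KSh 145,500

Incomes under z: KSh 6,000, KSh 8,500, KSh 12,500, KSh 18,500, KSh 19,000, KSh 25,500, KSh 33,500, KSh 35,000 (q = 8 of N = 11).
Individual gaps: 38000−6000 = 32000; 38000−8500 = 29500; 38000−12500 = 25500; 38000−18500 = 19500; 38000−19000 = 19000; 38000−25500 = 12500; 38000−33500 = 4500; 38000−35000 = 3000.
Aggregate gap = KSh 145,500.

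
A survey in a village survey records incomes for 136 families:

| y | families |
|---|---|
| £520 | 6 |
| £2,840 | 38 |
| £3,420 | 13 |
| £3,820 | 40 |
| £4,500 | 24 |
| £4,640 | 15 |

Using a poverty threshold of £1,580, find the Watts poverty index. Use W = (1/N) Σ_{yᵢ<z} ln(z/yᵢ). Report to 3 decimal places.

0.049

Below z: 6×£520 (q = 6 of N = 136).
ln(z/y) terms: ln(1580/520) = 1.1114 (×6).
W = 6.668108 / 136 = 0.049.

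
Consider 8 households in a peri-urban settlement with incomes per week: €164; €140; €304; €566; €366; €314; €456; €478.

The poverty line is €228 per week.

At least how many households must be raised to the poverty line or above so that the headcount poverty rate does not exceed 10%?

2

2 of the 8 households are poor, so H = 2/8 = 0.250.
A headcount ratio of at most 10% allows at most ⌊0.10 × 8⌋ = 0 poor households.
So at least 2 − 0 = 2 must be lifted.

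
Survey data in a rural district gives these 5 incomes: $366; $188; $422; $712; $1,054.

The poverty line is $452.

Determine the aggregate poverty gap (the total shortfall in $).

$380

Below z: $188, $366, $422 (q = 3 of N = 5).
Individual gaps: 452−188 = 264; 452−366 = 86; 452−422 = 30.
Aggregate gap = $380.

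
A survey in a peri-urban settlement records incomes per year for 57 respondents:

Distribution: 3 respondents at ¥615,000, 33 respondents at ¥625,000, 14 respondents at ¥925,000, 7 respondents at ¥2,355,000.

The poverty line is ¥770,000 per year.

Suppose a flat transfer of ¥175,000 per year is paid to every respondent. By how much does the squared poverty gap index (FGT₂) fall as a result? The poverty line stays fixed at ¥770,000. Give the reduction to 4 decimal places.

0.0227

Before: below the line — 3×¥615,000, 33×¥625,000; squared poverty gap index (FGT₂) = 0.022663.
After the ¥175,000 transfer: below the line — none; squared poverty gap index (FGT₂) = 0.000000.
Reduction = 0.022663 − 0.000000 = 0.0227.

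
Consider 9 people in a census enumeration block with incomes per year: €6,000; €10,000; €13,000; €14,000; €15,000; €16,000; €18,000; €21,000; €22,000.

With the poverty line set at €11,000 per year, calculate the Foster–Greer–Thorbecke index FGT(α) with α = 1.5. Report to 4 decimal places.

Below the line: €6,000, €10,000 (q = 2 of N = 9).
Relative gaps: (11000−6000)/11000 = 0.4545; (11000−10000)/11000 = 0.0909.
Raised to α = 1.5: 0.30645; 0.02741.
Sum = 0.333865; FGT(1.5) = 0.333865 / 9 = 0.0371.

0.0371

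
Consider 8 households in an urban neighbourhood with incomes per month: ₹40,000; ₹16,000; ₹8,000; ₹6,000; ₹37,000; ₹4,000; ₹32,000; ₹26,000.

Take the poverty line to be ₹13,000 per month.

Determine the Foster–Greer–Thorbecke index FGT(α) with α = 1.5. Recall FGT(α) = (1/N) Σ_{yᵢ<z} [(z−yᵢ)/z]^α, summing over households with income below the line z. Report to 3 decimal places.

0.151

Below the line: ₹4,000, ₹6,000, ₹8,000 (q = 3 of N = 8).
Relative gaps: (13000−4000)/13000 = 0.6923; (13000−6000)/13000 = 0.5385; (13000−8000)/13000 = 0.3846.
Raised to α = 1.5: 0.57603; 0.39512; 0.23853.
Sum = 1.209686; FGT(1.5) = 1.209686 / 8 = 0.151.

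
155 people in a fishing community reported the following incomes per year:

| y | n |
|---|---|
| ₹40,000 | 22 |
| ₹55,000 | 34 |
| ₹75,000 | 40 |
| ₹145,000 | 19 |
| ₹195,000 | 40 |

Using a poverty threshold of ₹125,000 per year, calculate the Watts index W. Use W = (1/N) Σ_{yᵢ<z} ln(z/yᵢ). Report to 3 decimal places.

0.474

Below the line: 22×₹40,000, 34×₹55,000, 40×₹75,000 (q = 96 of N = 155).
ln(z/y) terms: ln(125000/40000) = 1.1394 (×22); ln(125000/55000) = 0.8210 (×34); ln(125000/75000) = 0.5108 (×40).
W = 73.413918 / 155 = 0.474.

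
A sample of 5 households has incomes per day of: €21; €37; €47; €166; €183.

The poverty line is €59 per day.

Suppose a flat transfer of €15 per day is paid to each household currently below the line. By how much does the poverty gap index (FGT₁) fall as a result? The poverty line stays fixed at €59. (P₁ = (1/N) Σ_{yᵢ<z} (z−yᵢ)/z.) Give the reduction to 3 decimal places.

0.142

Before: below the line — €21, €37, €47; poverty gap index (FGT₁) = 0.24407.
After the €15 transfer: below the line — €36, €52; poverty gap index (FGT₁) = 0.10169.
Reduction = 0.24407 − 0.10169 = 0.142.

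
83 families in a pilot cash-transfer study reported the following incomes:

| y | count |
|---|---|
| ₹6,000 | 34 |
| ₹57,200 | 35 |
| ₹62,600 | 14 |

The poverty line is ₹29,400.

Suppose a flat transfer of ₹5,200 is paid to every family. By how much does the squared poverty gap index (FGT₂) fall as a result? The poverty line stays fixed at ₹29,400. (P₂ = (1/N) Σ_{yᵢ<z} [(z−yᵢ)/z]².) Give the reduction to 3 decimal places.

0.103

Before: below the line — 34×₹6,000; squared poverty gap index (FGT₂) = 0.25950.
After the ₹5,200 transfer: below the line — 34×₹11,200; squared poverty gap index (FGT₂) = 0.15698.
Reduction = 0.25950 − 0.15698 = 0.103.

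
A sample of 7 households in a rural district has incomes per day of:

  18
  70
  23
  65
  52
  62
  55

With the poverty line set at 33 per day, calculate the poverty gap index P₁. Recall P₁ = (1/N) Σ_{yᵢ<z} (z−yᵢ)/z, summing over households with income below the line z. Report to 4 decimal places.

0.1082

Incomes under z: 18, 23 (q = 2 of N = 7).
Normalized shortfalls: (33−18)/33 = 0.4545; (33−23)/33 = 0.3030.
Σ = 0.757576. Dividing by the full population N = 7 gives P₁ = 0.1082.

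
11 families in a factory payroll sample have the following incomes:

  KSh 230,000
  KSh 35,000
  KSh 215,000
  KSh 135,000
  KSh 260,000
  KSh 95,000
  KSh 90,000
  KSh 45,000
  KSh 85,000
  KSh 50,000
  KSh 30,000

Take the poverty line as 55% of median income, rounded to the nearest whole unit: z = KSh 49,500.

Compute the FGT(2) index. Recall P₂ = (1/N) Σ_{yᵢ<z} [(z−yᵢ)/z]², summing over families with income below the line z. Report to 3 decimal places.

Poor units: KSh 30,000, KSh 35,000, KSh 45,000 (q = 3 of N = 11).
Gap ratios (z−y)/z: (49500−30000)/49500 = 0.3939; (49500−35000)/49500 = 0.2929; (49500−45000)/49500 = 0.0909.
Squared: 0.1552; 0.0858; 0.0083.
Sum = 0.249260; P₂ = 0.249260 / 11 = 0.023.

0.023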